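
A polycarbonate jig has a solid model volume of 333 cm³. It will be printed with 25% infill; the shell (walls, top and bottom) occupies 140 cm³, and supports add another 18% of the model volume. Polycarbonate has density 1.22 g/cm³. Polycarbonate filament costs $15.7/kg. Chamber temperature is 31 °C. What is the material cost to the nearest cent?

Volume inside the shell: 333 − 140 → 193 cm³.
Infill volume: 0.25 × 193 → 48.25 cm³.
Support = 0.18 × 333, so 59.94 cm³.
Total extruded: 140 + 48.25 + 59.94 → 248.19 cm³.
Mass = 248.19 × 1.22 = 302.7918 g.
At $15.7/kg: 302.7918/1000 × 15.7 = $4.75.

$4.75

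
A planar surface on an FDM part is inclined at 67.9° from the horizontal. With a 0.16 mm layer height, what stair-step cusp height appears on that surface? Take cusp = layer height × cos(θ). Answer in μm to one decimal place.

cos(67.9°) = 0.3762, so cusp = 0.16 × 0.3762 = 0.060192 mm → 60.2 μm.

60.2 μm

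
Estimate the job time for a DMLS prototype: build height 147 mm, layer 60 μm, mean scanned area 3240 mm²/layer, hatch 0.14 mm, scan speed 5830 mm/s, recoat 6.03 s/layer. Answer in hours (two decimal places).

Layer count = ceil(147 / 0.06) = 2450.
Scan path per layer = 3240 / 0.14 = 23142.9 mm.
Laser time per layer = 23142.9 / 5830, so 3.9696 s.
Time per layer = 3.9696 + 6.03 = 9.9996 s.
Build time = 2450 × 9.9996 = 24499.02 s = 6.81 hours.

6.81 hours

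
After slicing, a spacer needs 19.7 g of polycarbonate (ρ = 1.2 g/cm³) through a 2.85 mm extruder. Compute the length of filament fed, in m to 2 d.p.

Volume = 19.7 g / 1.2 g·cm⁻³ = 16.4167 cm³ = 16416.7 mm³.
Cross-section of 2.85 mm filament: π·(2.85/2)² = 6.3794 mm².
L = V/A = 16416.7/6.3794 = 2573.39 mm → 2.57 m.

2.57 m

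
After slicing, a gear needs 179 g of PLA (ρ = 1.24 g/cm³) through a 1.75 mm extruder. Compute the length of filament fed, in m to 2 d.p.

60.02 m

Extruded volume: 179/1.24 = 144.3548 cm³ (144354.8 mm³).
Cross-section of 1.75 mm filament: π·(1.75/2)² = 2.4053 mm².
Length = 144354.8 / 2.4053 = 60015.3 mm = 60.02 m.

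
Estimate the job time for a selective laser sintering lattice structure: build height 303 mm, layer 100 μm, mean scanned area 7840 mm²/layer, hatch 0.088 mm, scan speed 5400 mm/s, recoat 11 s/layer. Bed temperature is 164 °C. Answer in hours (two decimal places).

Layers = ⌈303/0.1⌉ = 3030.
Per-layer scan distance = 7840 / 0.088, so 89090.9 mm.
Laser time per layer = 89090.9 / 5400, so 16.4983 s.
Per-layer time = 16.4983 + 11, so 27.4983 s.
Total: 3030 × 27.4983 s = 83319.849 s → 23.14 hours.

23.14 hours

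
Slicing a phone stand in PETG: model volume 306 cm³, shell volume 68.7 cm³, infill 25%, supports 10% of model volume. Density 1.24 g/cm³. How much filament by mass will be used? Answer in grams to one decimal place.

Volume inside the shell: 306 − 68.7 → 237.3 cm³.
Infill volume: 0.25 × 237.3 → 59.325 cm³.
Support = 0.10 × 306 = 30.6 cm³.
Total extruded = 68.7 + 59.325 + 30.6 = 158.625 cm³.
Mass = 158.625 × 1.24, so 196.695 g.

196.7 g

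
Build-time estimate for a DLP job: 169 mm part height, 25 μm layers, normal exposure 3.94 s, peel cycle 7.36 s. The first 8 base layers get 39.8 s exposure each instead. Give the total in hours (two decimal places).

Layer count = ceil(169 / 0.025) = 6760.
Base layers = 8 × (39.8 + 7.36) = 377.28 s.
Normal layers = 6752 × (3.94 + 7.36) = 76297.6 s.
Total = 377.28 + 76297.6 = 76674.88 s = 21.30 hours.

21.30 hours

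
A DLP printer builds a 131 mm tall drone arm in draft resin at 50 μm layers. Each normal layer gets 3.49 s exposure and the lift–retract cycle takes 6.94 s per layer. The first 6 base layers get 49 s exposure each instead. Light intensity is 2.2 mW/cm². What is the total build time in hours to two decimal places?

7.67 hours

Layer count = ceil(131 / 0.05) = 2620.
Burn-in layers: 6 × (49 + 6.94) → 335.64 s.
Regular layers = 2614 × (3.49 + 6.94) = 27264.02 s.
Sum: 335.64 + 27264.02 = 27599.66 s → 7.67 hours.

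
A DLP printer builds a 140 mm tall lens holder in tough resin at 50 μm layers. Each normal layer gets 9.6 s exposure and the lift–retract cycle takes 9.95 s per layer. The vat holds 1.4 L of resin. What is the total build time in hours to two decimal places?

15.21 hours

Number of layers: 140 / 0.05 → 2800 (rounded up).
Cycle time = 9.6 + 9.95 = 19.55 s.
Total = 2800 × 19.55 = 54740 s = 15.21 hours.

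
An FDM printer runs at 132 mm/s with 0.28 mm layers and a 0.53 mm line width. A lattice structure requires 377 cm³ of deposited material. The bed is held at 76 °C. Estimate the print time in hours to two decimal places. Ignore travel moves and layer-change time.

5.35 hours

Bead cross-section = 0.28 × 0.53, so 0.1484 mm².
Total extruded path = 377000/0.1484 = 2540431.3 mm.
Time extruding = 2540431.3 / 132, so 19245.7 s.
Converting: 19245.7 s = 5.35 hours.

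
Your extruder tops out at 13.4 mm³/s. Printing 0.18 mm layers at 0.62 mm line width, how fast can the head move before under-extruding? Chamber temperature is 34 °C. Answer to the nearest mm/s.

120 mm/s

A: 0.18 × 0.62 → 0.1116 mm².
v_max = Q/A = 13.4/0.1116 = 120.07 mm/s → 120 mm/s.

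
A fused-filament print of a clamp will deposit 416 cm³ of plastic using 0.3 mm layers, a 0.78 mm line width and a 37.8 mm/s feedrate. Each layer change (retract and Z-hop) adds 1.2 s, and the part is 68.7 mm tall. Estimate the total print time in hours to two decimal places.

Extrusion cross-section = 0.3 × 0.78 = 0.234 mm².
Total extruded path = 416000/0.234 = 1777777.8 mm.
Extrusion time = 1777777.8 / 37.8, so 47031.2 s.
Layers = ⌈68.7/0.3⌉ = 229.
Z-hop total = 229 × 1.2, so 274.8 s.
Total = 47031.2 + 274.8 = 47306 s = 13.14 hours.

13.14 hours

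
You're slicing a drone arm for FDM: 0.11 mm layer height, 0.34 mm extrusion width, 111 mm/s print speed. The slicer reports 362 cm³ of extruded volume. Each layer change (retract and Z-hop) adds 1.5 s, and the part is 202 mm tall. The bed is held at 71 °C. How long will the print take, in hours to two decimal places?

Bead cross-section: 0.11 × 0.34 → 0.0374 mm².
Total extruded path = 362000/0.0374 = 9679144.4 mm.
Print-move time = 9679144.4 / 111, so 87199.5 s.
Layers = ⌈202/0.11⌉ = 1837.
Z-hop total = 1837 × 1.5, so 2755.5 s.
Altogether 87199.5 + 2755.5 = 89955 s, i.e. 24.99 hours.

24.99 hours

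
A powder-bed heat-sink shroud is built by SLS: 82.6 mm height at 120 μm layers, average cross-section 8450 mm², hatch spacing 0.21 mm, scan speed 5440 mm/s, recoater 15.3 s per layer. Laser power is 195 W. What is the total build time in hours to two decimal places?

Number of layers: 82.6 / 0.12 → 689 (rounded up).
Hatch length per layer = 8450 / 0.21 = 40238.1 mm.
Per-layer scan time = 40238.1 / 5440, so 7.3967 s.
Per-layer time = 7.3967 + 15.3 = 22.6967 s.
Total: 689 × 22.6967 s = 15638.0263 s → 4.34 hours.

4.34 hours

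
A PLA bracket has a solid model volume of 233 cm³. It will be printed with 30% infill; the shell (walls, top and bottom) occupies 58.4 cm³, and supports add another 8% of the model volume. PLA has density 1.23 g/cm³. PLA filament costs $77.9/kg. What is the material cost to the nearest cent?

Volume inside the shell = 233 − 58.4 = 174.6 cm³.
Deposited infill: 0.30 × 174.6 → 52.38 cm³.
Support: 0.08 × 233 → 18.64 cm³.
Total extruded: 58.4 + 52.38 + 18.64 → 129.42 cm³.
Mass = 129.42 × 1.23 = 159.1866 g.
Cost = 159.1866 g / 1000 × $77.9/kg = $12.40.

$12.40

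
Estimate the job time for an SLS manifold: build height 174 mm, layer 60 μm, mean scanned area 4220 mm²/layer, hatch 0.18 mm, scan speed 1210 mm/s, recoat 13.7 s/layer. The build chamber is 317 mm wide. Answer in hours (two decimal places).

26.64 hours

Layer count = ceil(174 / 0.06) = 2900.
Scan path per layer = 4220 / 0.18, so 23444.4 mm.
Per-layer scan time = 23444.4 / 1210 = 19.3755 s.
Time per layer: 19.3755 + 13.7 → 33.0755 s.
Total: 2900 × 33.0755 s = 95918.95 s → 26.64 hours.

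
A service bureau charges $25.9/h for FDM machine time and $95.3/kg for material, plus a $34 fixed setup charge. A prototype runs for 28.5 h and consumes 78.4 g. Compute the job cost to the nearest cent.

$779.62

Machine-time cost: 25.9 × 28.5 → $738.15.
Material charge = 95.3 × 78.4/1000, so $7.47152.
Adding setup: 738.15 + 7.47152 + 34 → 779.62152 ≈ $779.62.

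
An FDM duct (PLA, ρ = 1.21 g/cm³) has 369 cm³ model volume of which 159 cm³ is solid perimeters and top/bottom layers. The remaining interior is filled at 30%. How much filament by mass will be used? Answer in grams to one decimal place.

Interior volume = 369 − 159 = 210 cm³.
Infill deposited: 0.30 × 210 → 63 cm³.
Total extruded = 159 + 63 = 222 cm³.
Mass = 222 × 1.21, so 268.62 g.

268.6 g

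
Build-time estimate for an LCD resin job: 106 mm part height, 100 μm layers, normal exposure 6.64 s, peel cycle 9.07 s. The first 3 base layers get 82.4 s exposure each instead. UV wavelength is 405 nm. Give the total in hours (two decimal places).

Number of layers: 106 / 0.1 → 1060 (rounded up).
Burn-in layers = 3 × (82.4 + 9.07), so 274.41 s.
Regular layers = 1057 × (6.64 + 9.07), so 16605.47 s.
Sum: 274.41 + 16605.47 = 16879.88 s → 4.69 hours.

4.69 hours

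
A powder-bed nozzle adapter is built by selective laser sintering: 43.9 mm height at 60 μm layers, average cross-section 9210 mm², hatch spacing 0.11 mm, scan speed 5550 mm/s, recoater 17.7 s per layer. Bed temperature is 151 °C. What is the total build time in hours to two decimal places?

6.67 hours

Layers = ⌈43.9/0.06⌉ = 732.
Per-layer scan distance = 9210 / 0.11, so 83727.3 mm.
Per-layer scan time: 83727.3 / 5550 → 15.086 s.
Per-layer time = 15.086 + 17.7, so 32.786 s.
Build time = 732 × 32.786 = 23999.352 s = 6.67 hours.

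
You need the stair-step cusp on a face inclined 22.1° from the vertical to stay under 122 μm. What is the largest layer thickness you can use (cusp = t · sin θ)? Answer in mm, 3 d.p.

t = h_c / sin θ = 0.122 / 0.3762 = 0.324 mm.

0.324 mm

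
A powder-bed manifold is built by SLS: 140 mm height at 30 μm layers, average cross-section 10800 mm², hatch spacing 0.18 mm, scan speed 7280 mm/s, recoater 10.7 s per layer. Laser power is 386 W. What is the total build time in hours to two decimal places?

24.56 hours

Layer count = ceil(140 / 0.03) = 4667.
Per-layer scan distance = 10800 / 0.18 = 60000 mm.
Scan time per layer = 60000 / 7280 = 8.2418 s.
Time per layer: 8.2418 + 10.7 → 18.9418 s.
Build time = 4667 × 18.9418 = 88401.3806 s = 24.56 hours.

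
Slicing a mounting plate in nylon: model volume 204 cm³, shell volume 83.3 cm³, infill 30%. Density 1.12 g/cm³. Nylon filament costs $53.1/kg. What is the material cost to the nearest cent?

$7.11

Volume inside the shell = 204 − 83.3 = 120.7 cm³.
Deposited infill: 0.30 × 120.7 → 36.21 cm³.
Total printed volume = 83.3 + 36.21 = 119.51 cm³.
Mass = 119.51 × 1.12 = 133.8512 g.
Cost = 133.8512 g / 1000 × $53.1/kg = $7.11.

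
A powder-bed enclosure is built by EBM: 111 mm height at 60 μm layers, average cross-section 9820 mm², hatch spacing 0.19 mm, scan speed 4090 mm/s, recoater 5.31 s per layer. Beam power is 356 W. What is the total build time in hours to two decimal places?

9.22 hours

Number of layers: 111 / 0.06 → 1850 (rounded up).
Scan path per layer: 9820 / 0.19 → 51684.2 mm.
Beam time per layer = 51684.2 / 4090 = 12.6367 s.
Layer cycle: 12.6367 + 5.31 → 17.9467 s.
1850 layers × 17.9467 s/layer = 33201.395 s, i.e. 9.22 hours.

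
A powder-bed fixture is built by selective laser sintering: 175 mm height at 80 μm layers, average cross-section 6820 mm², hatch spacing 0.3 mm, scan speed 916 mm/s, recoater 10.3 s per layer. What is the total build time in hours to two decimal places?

Number of layers: 175 / 0.08 → 2188 (rounded up).
Scan path per layer = 6820 / 0.3 = 22733.3 mm.
Scan time per layer: 22733.3 / 916 → 24.818 s.
Per-layer time = 24.818 + 10.3, so 35.118 s.
Total: 2188 × 35.118 s = 76838.184 s → 21.34 hours.

21.34 hours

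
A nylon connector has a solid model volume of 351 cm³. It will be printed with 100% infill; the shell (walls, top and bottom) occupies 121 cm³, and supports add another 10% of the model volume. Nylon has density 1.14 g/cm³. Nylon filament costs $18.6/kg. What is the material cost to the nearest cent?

Interior volume = 351 − 121, so 230 cm³.
Deposited infill = 1.00 × 230 = 230 cm³.
Support: 0.10 × 351 → 35.1 cm³.
Total printed volume: 121 + 230 + 35.1 → 386.1 cm³.
Mass: 386.1 × 1.14 → 440.154 g.
Cost = 440.154 g / 1000 × $18.6/kg = $8.19.

$8.19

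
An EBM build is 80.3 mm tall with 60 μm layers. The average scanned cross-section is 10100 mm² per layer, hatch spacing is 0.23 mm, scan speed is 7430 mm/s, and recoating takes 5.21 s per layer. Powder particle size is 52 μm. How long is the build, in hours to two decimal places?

4.14 hours

Layer count = ceil(80.3 / 0.06) = 1339.
Hatch length per layer = 10100 / 0.23 = 43913 mm.
Beam time per layer: 43913 / 7430 → 5.9102 s.
Layer cycle = 5.9102 + 5.21 = 11.1202 s.
1339 layers × 11.1202 s/layer = 14889.9478 s, i.e. 4.14 hours.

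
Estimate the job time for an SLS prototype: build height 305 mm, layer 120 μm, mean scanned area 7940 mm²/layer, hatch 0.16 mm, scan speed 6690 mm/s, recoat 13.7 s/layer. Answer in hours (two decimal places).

14.91 hours

Number of layers: 305 / 0.12 → 2542 (rounded up).
Scan path per layer: 7940 / 0.16 → 49625 mm.
Scan time per layer = 49625 / 6690, so 7.4178 s.
Time per layer = 7.4178 + 13.7, so 21.1178 s.
Total: 2542 × 21.1178 s = 53681.4476 s → 14.91 hours.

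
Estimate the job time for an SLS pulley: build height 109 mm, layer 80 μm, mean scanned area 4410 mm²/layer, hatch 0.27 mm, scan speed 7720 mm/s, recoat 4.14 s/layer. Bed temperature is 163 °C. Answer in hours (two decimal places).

2.37 hours

Layers = ⌈109/0.08⌉ = 1363.
Scan path per layer = 4410 / 0.27, so 16333.3 mm.
Per-layer scan time: 16333.3 / 7720 → 2.1157 s.
Layer cycle: 2.1157 + 4.14 → 6.2557 s.
Total: 1363 × 6.2557 s = 8526.5191 s → 2.37 hours.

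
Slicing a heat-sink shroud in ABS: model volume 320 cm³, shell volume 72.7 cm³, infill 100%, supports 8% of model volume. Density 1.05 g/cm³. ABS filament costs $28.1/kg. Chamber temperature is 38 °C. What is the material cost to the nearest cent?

$10.20

Interior volume = 320 − 72.7, so 247.3 cm³.
Deposited infill = 1.00 × 247.3, so 247.3 cm³.
Support = 0.08 × 320, so 25.6 cm³.
Total extruded = 72.7 + 247.3 + 25.6, so 345.6 cm³.
Mass = 345.6 × 1.05 = 362.88 g.
Cost = 362.88 g / 1000 × $28.1/kg = $10.20.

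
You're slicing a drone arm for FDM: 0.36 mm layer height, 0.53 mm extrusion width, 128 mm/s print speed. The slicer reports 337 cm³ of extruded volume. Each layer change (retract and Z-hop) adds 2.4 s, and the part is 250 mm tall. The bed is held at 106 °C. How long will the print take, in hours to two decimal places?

Bead cross-section: 0.36 × 0.53 → 0.1908 mm².
Path length: 337000 mm³ / 0.1908 mm² → 1766247.4 mm.
Print-move time = 1766247.4 / 128, so 13798.8 s.
Layers = ⌈250/0.36⌉ = 695.
Layer-change overhead = 695 × 2.4 = 1668 s.
Altogether 13798.8 + 1668 = 15466.8 s, i.e. 4.30 hours.

4.30 hours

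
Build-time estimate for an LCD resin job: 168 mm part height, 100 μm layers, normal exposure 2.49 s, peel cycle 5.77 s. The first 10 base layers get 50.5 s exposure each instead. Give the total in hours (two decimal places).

3.99 hours

Layers = ⌈168/0.1⌉ = 1680.
Bottom layers = 10 × (50.5 + 5.77), so 562.7 s.
Regular layers = 1670 × (2.49 + 5.77) = 13794.2 s.
Sum: 562.7 + 13794.2 = 14356.9 s → 3.99 hours.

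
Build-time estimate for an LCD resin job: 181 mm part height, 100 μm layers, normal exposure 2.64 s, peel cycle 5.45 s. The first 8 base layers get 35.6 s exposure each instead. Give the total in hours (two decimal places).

Layers = ⌈181/0.1⌉ = 1810.
Bottom layers = 8 × (35.6 + 5.45) = 328.4 s.
Remaining layers = 1802 × (2.64 + 5.45) = 14578.18 s.
Sum: 328.4 + 14578.18 = 14906.58 s → 4.14 hours.

4.14 hours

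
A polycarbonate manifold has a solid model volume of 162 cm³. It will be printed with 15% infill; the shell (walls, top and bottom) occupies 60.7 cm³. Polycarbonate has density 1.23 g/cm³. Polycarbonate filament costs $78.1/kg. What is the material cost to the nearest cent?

$7.29

Infill region = 162 − 60.7, so 101.3 cm³.
Deposited infill = 0.15 × 101.3 = 15.195 cm³.
Total extruded = 60.7 + 15.195 = 75.895 cm³.
Mass: 75.895 × 1.23 → 93.35085 g.
Cost = 93.35085 g / 1000 × $78.1/kg = $7.29.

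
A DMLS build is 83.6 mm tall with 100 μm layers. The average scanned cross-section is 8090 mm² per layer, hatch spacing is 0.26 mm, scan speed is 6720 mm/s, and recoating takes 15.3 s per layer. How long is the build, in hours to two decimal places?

Layer count = ceil(83.6 / 0.1) = 836.
Scan path per layer = 8090 / 0.26, so 31115.4 mm.
Scan time per layer = 31115.4 / 6720, so 4.6303 s.
Per-layer time = 4.6303 + 15.3, so 19.9303 s.
Build time = 836 × 19.9303 = 16661.7308 s = 4.63 hours.

4.63 hours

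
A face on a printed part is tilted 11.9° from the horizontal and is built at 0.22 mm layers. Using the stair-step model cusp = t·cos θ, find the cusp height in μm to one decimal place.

Cusp = layer height × cos(11.9°) = 0.22 × 0.9785 = 0.21527 mm = 215.3 μm.

215.3 μm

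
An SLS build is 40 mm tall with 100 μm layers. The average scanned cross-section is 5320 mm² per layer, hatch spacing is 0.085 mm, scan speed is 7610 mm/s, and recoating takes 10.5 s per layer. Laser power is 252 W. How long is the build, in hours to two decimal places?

Layers = ⌈40/0.1⌉ = 400.
Per-layer scan distance = 5320 / 0.085 = 62588.2 mm.
Scan time per layer: 62588.2 / 7610 → 8.2245 s.
Layer cycle = 8.2245 + 10.5, so 18.7245 s.
400 layers × 18.7245 s/layer = 7489.8 s, i.e. 2.08 hours.

2.08 hours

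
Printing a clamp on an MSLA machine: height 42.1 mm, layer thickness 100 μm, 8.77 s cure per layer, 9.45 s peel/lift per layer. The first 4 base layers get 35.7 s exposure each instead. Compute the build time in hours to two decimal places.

Layers = ⌈42.1/0.1⌉ = 421.
Bottom layers: 4 × (35.7 + 9.45) → 180.6 s.
Normal layers = 417 × (8.77 + 9.45), so 7597.74 s.
Total = 180.6 + 7597.74 = 7778.34 s = 2.16 hours.

2.16 hours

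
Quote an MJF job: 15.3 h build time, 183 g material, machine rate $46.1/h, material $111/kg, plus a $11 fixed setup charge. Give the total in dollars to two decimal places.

$736.64

Time charge = 46.1 × 15.3 = $705.33.
Material charge = 111 × 183/1000 = $20.313.
Adding setup: 705.33 + 20.313 + 11 → 736.643 ≈ $736.64.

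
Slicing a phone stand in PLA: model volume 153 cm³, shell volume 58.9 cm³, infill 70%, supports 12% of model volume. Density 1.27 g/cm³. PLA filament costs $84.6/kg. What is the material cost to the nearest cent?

Volume inside the shell: 153 − 58.9 → 94.1 cm³.
Infill deposited: 0.70 × 94.1 → 65.87 cm³.
Support = 0.12 × 153 = 18.36 cm³.
Deposited volume = 58.9 + 65.87 + 18.36, so 143.13 cm³.
Mass = 143.13 × 1.27 = 181.7751 g.
Cost = 181.7751 g / 1000 × $84.6/kg = $15.38.

$15.38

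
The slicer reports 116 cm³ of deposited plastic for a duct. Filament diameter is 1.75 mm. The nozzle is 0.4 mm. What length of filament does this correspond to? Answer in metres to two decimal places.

48.23 m

Cross-section of 1.75 mm filament: π·(1.75/2)² = 2.4053 mm².
Length = 116 cm³ / 2.4053 mm² = 116000 / 2.4053 = 48226.83 mm = 48.23 m.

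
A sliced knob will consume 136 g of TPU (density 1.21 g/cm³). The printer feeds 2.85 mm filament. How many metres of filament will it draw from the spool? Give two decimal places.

Extruded volume: 136/1.21 = 112.3967 cm³ (112396.7 mm³).
A = π r² = π × 1.425² = 6.3794 mm².
Length = 112396.7 / 6.3794 = 17618.69 mm = 17.62 m.

17.62 m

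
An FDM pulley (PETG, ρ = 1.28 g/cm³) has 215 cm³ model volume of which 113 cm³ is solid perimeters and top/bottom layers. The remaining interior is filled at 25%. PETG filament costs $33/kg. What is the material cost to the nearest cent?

$5.85

Infill region: 215 − 113 → 102 cm³.
Infill volume = 0.25 × 102, so 25.5 cm³.
Total printed volume = 113 + 25.5 = 138.5 cm³.
Mass: 138.5 × 1.28 → 177.28 g.
Cost = 177.28 g / 1000 × $33/kg = $5.85.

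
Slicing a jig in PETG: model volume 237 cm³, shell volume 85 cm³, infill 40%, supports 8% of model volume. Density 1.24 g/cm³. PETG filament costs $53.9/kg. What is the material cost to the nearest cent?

$11.01

Interior volume = 237 − 85 = 152 cm³.
Infill volume: 0.40 × 152 → 60.8 cm³.
Support: 0.08 × 237 → 18.96 cm³.
Deposited volume: 85 + 60.8 + 18.96 → 164.76 cm³.
Mass = 164.76 × 1.24 = 204.3024 g.
Cost = 204.3024 g / 1000 × $53.9/kg = $11.01.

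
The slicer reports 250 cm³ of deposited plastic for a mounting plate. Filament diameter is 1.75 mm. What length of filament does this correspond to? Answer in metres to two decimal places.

103.94 m

A = π r² = π × 0.875² = 2.4053 mm².
Length = 250 cm³ / 2.4053 mm² = 250000 / 2.4053 = 103937.14 mm = 103.94 m.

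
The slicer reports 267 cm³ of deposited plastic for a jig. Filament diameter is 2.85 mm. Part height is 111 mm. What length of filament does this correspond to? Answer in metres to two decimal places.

Cross-section of 2.85 mm filament: π·(2.85/2)² = 6.3794 mm².
L = 267000 mm³ / 6.3794 mm² = 41853.47 mm, i.e. 41.85 m.

41.85 m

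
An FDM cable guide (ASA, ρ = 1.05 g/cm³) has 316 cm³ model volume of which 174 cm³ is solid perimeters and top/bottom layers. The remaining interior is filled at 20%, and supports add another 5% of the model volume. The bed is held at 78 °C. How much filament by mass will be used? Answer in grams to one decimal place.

Interior volume = 316 − 174 = 142 cm³.
Deposited infill = 0.20 × 142, so 28.4 cm³.
Support = 0.05 × 316, so 15.8 cm³.
Total printed volume = 174 + 28.4 + 15.8, so 218.2 cm³.
Mass = 218.2 × 1.05, so 229.11 g.

229.1 g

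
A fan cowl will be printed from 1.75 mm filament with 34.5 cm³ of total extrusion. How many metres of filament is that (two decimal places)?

14.34 m

Filament cross-section = π × (1.75/2)² = 2.4053 mm².
L = 34500 mm³ / 2.4053 mm² = 14343.33 mm, i.e. 14.34 m.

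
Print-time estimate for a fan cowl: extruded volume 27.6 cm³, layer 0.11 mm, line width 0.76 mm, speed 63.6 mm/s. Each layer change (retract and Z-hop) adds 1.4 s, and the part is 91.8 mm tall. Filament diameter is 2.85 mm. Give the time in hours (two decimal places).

Extrusion cross-section = 0.11 × 0.76 = 0.0836 mm².
Path length: 27600 mm³ / 0.0836 mm² → 330143.5 mm.
Print-move time: 330143.5 / 63.6 → 5190.9 s.
Number of layers: 91.8 / 0.11 → 835 (rounded up).
Z-hop total = 835 × 1.4, so 1169 s.
Altogether 5190.9 + 1169 = 6359.9 s, i.e. 1.77 hours.

1.77 hours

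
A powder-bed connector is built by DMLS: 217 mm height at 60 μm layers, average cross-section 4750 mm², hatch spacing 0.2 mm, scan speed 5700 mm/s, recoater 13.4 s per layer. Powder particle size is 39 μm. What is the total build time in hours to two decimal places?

17.65 hours

Number of layers: 217 / 0.06 → 3617 (rounded up).
Scan path per layer = 4750 / 0.2 = 23750 mm.
Scan time per layer: 23750 / 5700 → 4.1667 s.
Layer cycle = 4.1667 + 13.4, so 17.5667 s.
3617 layers × 17.5667 s/layer = 63538.7539 s, i.e. 17.65 hours.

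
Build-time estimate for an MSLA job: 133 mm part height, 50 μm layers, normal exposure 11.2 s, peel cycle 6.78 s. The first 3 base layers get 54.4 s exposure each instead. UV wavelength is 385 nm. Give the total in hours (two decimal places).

13.32 hours

Layers = ⌈133/0.05⌉ = 2660.
Burn-in layers = 3 × (54.4 + 6.78) = 183.54 s.
Normal layers = 2657 × (11.2 + 6.78) = 47772.86 s.
Sum: 183.54 + 47772.86 = 47956.4 s → 13.32 hours.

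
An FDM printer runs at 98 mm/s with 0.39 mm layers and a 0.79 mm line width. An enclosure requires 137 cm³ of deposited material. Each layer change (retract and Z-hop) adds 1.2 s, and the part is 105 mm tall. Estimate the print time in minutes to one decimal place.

Extrusion cross-section = 0.39 × 0.79, so 0.3081 mm².
Path length: 137000 mm³ / 0.3081 mm² → 444660.8 mm.
Print-move time = 444660.8 / 98 = 4537.4 s.
Layers = ⌈105/0.39⌉ = 270.
Non-print overhead: 270 × 1.2 → 324 s.
Total = 4537.4 + 324 = 4861.4 s = 81.0 minutes.

81.0 minutes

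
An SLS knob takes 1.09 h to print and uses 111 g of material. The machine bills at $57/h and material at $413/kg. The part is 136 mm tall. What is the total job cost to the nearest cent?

$107.97

Machine-time cost = 57 × 1.09, so $62.13.
Material cost = 413 × 111/1000, so $45.843.
Total = 62.13 + 45.843 = 107.973 ≈ $107.97.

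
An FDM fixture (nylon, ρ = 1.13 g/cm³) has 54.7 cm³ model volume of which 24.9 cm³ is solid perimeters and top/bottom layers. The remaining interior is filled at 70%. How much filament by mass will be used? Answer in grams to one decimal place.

51.7 g

Volume inside the shell = 54.7 − 24.9, so 29.8 cm³.
Infill volume: 0.70 × 29.8 → 20.86 cm³.
Deposited volume = 24.9 + 20.86 = 45.76 cm³.
Mass = 45.76 × 1.13 = 51.7088 g.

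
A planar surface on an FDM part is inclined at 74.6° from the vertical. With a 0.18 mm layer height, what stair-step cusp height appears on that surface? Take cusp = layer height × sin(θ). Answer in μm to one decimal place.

Cusp = layer height × sin(74.6°) = 0.18 × 0.9641 = 0.173538 mm = 173.5 μm.

173.5 μm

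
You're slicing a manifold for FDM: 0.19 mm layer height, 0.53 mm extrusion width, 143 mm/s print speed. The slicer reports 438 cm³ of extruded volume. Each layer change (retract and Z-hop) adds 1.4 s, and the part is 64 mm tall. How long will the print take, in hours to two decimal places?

Bead cross-section = 0.19 × 0.53 = 0.1007 mm².
Toolpath length = 438 cm³ / 0.1007 mm² = 438000 / 0.1007 = 4349553.1 mm.
Time extruding: 4349553.1 / 143 → 30416.5 s.
Layers = ⌈64/0.19⌉ = 337.
Z-hop total = 337 × 1.4, so 471.8 s.
Altogether 30416.5 + 471.8 = 30888.3 s, i.e. 8.58 hours.

8.58 hours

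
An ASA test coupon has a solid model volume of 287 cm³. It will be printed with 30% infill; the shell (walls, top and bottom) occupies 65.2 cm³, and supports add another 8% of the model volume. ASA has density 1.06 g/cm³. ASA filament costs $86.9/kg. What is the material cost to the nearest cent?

$14.25

Interior volume = 287 − 65.2, so 221.8 cm³.
Infill deposited: 0.30 × 221.8 → 66.54 cm³.
Support = 0.08 × 287 = 22.96 cm³.
Deposited volume: 65.2 + 66.54 + 22.96 → 154.7 cm³.
Mass: 154.7 × 1.06 → 163.982 g.
Cost = 163.982 g / 1000 × $86.9/kg = $14.25.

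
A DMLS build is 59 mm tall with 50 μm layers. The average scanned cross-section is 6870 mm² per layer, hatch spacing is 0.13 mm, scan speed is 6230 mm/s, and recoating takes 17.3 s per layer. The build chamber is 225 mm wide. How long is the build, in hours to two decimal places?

8.45 hours

Number of layers: 59 / 0.05 → 1180 (rounded up).
Scan path per layer = 6870 / 0.13 = 52846.2 mm.
Per-layer scan time: 52846.2 / 6230 → 8.4825 s.
Per-layer time: 8.4825 + 17.3 → 25.7825 s.
Total: 1180 × 25.7825 s = 30423.35 s → 8.45 hours.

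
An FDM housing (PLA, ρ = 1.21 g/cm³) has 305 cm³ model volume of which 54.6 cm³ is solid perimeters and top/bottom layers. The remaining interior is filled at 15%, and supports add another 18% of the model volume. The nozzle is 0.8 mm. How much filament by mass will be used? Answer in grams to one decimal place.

Interior volume: 305 − 54.6 → 250.4 cm³.
Infill volume = 0.15 × 250.4 = 37.56 cm³.
Support = 0.18 × 305, so 54.9 cm³.
Deposited volume = 54.6 + 37.56 + 54.9 = 147.06 cm³.
Mass: 147.06 × 1.21 → 177.9426 g.

177.9 g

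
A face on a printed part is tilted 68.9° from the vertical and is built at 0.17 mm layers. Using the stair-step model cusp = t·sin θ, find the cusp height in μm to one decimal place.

h_c = t·sin θ = 0.17 × 0.9330 = 0.15861 mm (158.6 μm).

158.6 μm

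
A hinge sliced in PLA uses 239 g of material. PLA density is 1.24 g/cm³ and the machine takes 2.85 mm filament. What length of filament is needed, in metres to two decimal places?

Extruded volume: 239/1.24 = 192.7419 cm³ (192741.9 mm³).
A = π r² = π × 1.425² = 6.3794 mm².
Length = 192741.9 / 6.3794 = 30213.17 mm = 30.21 m.

30.21 m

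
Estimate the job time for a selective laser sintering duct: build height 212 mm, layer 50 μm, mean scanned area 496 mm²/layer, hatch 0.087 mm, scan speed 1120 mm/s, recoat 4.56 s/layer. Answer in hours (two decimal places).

Layer count = ceil(212 / 0.05) = 4240.
Hatch length per layer: 496 / 0.087 → 5701.1 mm.
Laser time per layer = 5701.1 / 1120, so 5.0903 s.
Time per layer = 5.0903 + 4.56 = 9.6503 s.
Total: 4240 × 9.6503 s = 40917.272 s → 11.37 hours.

11.37 hours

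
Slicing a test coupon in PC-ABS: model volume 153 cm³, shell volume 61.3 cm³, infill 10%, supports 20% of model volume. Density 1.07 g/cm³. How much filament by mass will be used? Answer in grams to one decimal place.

108.1 g

Volume inside the shell = 153 − 61.3, so 91.7 cm³.
Infill volume: 0.10 × 91.7 → 9.17 cm³.
Support = 0.20 × 153, so 30.6 cm³.
Total extruded: 61.3 + 9.17 + 30.6 → 101.07 cm³.
Mass = 101.07 × 1.07, so 108.1449 g.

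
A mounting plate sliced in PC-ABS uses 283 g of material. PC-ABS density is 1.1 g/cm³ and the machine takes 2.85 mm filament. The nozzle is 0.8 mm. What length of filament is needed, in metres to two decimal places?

40.33 m

Extruded volume: 283/1.1 = 257.2727 cm³ (257272.7 mm³).
Filament cross-section = π × (2.85/2)² = 6.3794 mm².
L = V/A = 257272.7/6.3794 = 40328.67 mm → 40.33 m.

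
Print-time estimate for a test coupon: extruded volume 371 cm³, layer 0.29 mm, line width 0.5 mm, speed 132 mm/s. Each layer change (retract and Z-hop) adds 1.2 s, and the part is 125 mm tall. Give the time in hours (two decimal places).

Extrusion cross-section = 0.29 × 0.5, so 0.145 mm².
Total extruded path = 371000/0.145 = 2558620.7 mm.
Print-move time: 2558620.7 / 132 → 19383.5 s.
Layer count = ceil(125 / 0.29) = 432.
Layer-change overhead = 432 × 1.2 = 518.4 s.
Altogether 19383.5 + 518.4 = 19901.9 s, i.e. 5.53 hours.

5.53 hours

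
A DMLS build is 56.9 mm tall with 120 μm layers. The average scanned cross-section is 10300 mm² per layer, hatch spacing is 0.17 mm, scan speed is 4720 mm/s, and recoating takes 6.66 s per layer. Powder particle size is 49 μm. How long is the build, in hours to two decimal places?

2.57 hours

Number of layers: 56.9 / 0.12 → 475 (rounded up).
Per-layer scan distance: 10300 / 0.17 → 60588.2 mm.
Laser time per layer = 60588.2 / 4720, so 12.8365 s.
Layer cycle = 12.8365 + 6.66 = 19.4965 s.
Build time = 475 × 19.4965 = 9260.8375 s = 2.57 hours.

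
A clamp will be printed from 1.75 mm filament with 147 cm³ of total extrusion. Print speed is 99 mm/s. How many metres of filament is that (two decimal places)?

A = π r² = π × 0.875² = 2.4053 mm².
L = 147000 mm³ / 2.4053 mm² = 61115.04 mm, i.e. 61.12 m.

61.12 m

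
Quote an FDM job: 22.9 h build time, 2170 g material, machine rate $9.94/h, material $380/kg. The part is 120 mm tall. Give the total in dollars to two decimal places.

$1052.23

Machine-time cost = 9.94 × 22.9, so $227.626.
Feedstock cost = 380 × 2170/1000 = $824.60.
Job cost: 227.626 + 824.60 = 1052.226 ≈ $1052.23.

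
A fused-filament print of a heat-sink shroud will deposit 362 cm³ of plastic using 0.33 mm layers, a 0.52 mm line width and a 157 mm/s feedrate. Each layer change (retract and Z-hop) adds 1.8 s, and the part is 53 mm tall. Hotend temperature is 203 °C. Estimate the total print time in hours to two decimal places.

3.81 hours

Extrusion cross-section = 0.33 × 0.52, so 0.1716 mm².
Total extruded path = 362000/0.1716 = 2109557.1 mm.
Extrusion time = 2109557.1 / 157, so 13436.7 s.
Number of layers: 53 / 0.33 → 161 (rounded up).
Layer-change overhead = 161 × 1.8 = 289.8 s.
Total = 13436.7 + 289.8 = 13726.5 s = 3.81 hours.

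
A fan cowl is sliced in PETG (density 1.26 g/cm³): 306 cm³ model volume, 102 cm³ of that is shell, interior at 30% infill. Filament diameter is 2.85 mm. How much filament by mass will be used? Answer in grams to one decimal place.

Infill region = 306 − 102 = 204 cm³.
Infill volume = 0.30 × 204, so 61.2 cm³.
Total printed volume = 102 + 61.2, so 163.2 cm³.
Mass: 163.2 × 1.26 → 205.632 g.

205.6 g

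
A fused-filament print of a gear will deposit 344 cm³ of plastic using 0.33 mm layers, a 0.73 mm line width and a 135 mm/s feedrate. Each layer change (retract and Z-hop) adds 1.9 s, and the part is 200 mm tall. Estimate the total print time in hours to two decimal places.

Bead cross-section: 0.33 × 0.73 → 0.2409 mm².
Path length: 344000 mm³ / 0.2409 mm² → 1427978.4 mm.
Time extruding = 1427978.4 / 135 = 10577.6 s.
Number of layers: 200 / 0.33 → 607 (rounded up).
Non-print overhead = 607 × 1.9 = 1153.3 s.
Altogether 10577.6 + 1153.3 = 11730.9 s, i.e. 3.26 hours.

3.26 hours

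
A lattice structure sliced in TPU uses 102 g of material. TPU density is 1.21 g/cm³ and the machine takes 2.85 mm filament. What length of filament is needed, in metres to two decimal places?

Volume = 102 g / 1.21 g·cm⁻³ = 84.2975 cm³ = 84297.5 mm³.
A = π r² = π × 1.425² = 6.3794 mm².
L = V/A = 84297.5/6.3794 = 13214.02 mm → 13.21 m.

13.21 m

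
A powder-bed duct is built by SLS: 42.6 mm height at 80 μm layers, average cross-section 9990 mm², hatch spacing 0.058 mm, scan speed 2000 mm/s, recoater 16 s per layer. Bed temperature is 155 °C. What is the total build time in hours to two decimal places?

15.12 hours

Number of layers: 42.6 / 0.08 → 533 (rounded up).
Per-layer scan distance = 9990 / 0.058 = 172241.4 mm.
Scan time per layer = 172241.4 / 2000, so 86.1207 s.
Per-layer time = 86.1207 + 16 = 102.1207 s.
Total: 533 × 102.1207 s = 54430.3331 s → 15.12 hours.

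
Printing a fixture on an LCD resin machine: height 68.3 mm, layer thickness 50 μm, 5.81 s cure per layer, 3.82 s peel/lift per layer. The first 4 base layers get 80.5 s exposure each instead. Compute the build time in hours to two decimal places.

3.74 hours

Number of layers: 68.3 / 0.05 → 1366 (rounded up).
Base layers = 4 × (80.5 + 3.82) = 337.28 s.
Normal layers = 1362 × (5.81 + 3.82), so 13116.06 s.
Sum: 337.28 + 13116.06 = 13453.34 s → 3.74 hours.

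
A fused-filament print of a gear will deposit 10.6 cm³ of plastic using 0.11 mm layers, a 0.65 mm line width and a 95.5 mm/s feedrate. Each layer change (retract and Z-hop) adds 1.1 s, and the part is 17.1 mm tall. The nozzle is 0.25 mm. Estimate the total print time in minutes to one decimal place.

28.7 minutes

Bead cross-section = 0.11 × 0.65 = 0.0715 mm².
Total extruded path = 10600/0.0715 = 148251.7 mm.
Time extruding = 148251.7 / 95.5, so 1552.4 s.
Layer count = ceil(17.1 / 0.11) = 156.
Z-hop total = 156 × 1.1 = 171.6 s.
Altogether 1552.4 + 171.6 = 1724 s, i.e. 28.7 minutes.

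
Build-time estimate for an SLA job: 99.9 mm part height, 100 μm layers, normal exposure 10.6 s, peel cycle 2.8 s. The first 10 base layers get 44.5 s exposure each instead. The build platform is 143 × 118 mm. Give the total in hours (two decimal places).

3.81 hours

Number of layers: 99.9 / 0.1 → 999 (rounded up).
Burn-in layers: 10 × (44.5 + 2.8) → 473 s.
Regular layers = 989 × (10.6 + 2.8), so 13252.6 s.
Sum: 473 + 13252.6 = 13725.6 s → 3.81 hours.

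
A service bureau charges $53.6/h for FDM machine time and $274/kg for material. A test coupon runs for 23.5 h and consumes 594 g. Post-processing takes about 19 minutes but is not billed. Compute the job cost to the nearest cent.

$1422.36

Time charge = 53.6 × 23.5, so $1259.60.
Material cost = 274 × 594/1000, so $162.756.
Total = 1259.60 + 162.756 = 1422.356 ≈ $1422.36.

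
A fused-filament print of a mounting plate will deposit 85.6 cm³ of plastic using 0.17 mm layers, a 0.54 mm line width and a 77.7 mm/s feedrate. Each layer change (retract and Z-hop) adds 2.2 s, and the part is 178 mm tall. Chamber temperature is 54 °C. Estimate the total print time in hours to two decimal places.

Bead cross-section = 0.17 × 0.54, so 0.0918 mm².
Path length: 85600 mm³ / 0.0918 mm² → 932461.9 mm.
Extrusion time = 932461.9 / 77.7 = 12000.8 s.
Layers = ⌈178/0.17⌉ = 1048.
Z-hop total = 1048 × 2.2 = 2305.6 s.
Total = 12000.8 + 2305.6 = 14306.4 s = 3.97 hours.

3.97 hours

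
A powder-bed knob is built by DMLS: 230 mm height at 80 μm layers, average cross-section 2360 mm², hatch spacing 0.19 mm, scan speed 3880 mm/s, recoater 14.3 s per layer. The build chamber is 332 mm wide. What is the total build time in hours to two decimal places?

Layers = ⌈230/0.08⌉ = 2875.
Scan path per layer = 2360 / 0.19 = 12421.1 mm.
Laser time per layer: 12421.1 / 3880 → 3.2013 s.
Time per layer = 3.2013 + 14.3 = 17.5013 s.
Total: 2875 × 17.5013 s = 50316.2375 s → 13.98 hours.

13.98 hours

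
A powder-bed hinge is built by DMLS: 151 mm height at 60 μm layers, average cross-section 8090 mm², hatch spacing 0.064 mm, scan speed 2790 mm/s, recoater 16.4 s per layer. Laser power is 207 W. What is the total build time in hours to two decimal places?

Layers = ⌈151/0.06⌉ = 2517.
Per-layer scan distance: 8090 / 0.064 → 126406.3 mm.
Per-layer scan time = 126406.3 / 2790 = 45.3069 s.
Time per layer: 45.3069 + 16.4 → 61.7069 s.
Total: 2517 × 61.7069 s = 155316.2673 s → 43.14 hours.

43.14 hours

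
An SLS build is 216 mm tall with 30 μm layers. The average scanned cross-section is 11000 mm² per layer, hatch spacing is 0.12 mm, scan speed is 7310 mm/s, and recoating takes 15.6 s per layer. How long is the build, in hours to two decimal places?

Number of layers: 216 / 0.03 → 7200 (rounded up).
Scan path per layer = 11000 / 0.12 = 91666.7 mm.
Laser time per layer = 91666.7 / 7310, so 12.5399 s.
Per-layer time: 12.5399 + 15.6 → 28.1399 s.
Build time = 7200 × 28.1399 = 202607.28 s = 56.28 hours.

56.28 hours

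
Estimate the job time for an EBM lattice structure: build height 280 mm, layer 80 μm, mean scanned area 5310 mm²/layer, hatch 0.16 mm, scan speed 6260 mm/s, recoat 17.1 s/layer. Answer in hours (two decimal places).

21.78 hours

Layer count = ceil(280 / 0.08) = 3500.
Scan path per layer: 5310 / 0.16 → 33187.5 mm.
Scan time per layer = 33187.5 / 6260, so 5.3015 s.
Per-layer time = 5.3015 + 17.1 = 22.4015 s.
Build time = 3500 × 22.4015 = 78405.25 s = 21.78 hours.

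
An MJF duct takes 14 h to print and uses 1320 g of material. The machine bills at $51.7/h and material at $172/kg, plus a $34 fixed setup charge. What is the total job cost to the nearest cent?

$984.84

Machine cost = 51.7 × 14, so $723.80.
Material cost = 172 × 1320/1000 = $227.04.
Total = 723.80 + 227.04 + 34 = $984.84.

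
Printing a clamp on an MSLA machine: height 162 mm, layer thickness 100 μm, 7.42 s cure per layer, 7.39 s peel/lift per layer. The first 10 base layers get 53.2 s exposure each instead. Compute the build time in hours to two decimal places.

Number of layers: 162 / 0.1 → 1620 (rounded up).
Burn-in layers: 10 × (53.2 + 7.39) → 605.9 s.
Remaining layers: 1610 × (7.42 + 7.39) → 23844.1 s.
Sum: 605.9 + 23844.1 = 24450 s → 6.79 hours.

6.79 hours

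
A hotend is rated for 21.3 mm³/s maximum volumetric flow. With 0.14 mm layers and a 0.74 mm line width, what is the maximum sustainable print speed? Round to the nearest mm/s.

Extrusion cross-section: 0.14 × 0.74 → 0.1036 mm².
v_max = Q/A = 21.3/0.1036 = 205.60 mm/s → 206 mm/s.

206 mm/s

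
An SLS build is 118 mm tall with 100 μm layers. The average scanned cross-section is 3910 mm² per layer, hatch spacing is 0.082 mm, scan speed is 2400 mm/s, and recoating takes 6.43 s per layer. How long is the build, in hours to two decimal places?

Layers = ⌈118/0.1⌉ = 1180.
Hatch length per layer: 3910 / 0.082 → 47682.9 mm.
Laser time per layer: 47682.9 / 2400 → 19.8679 s.
Layer cycle = 19.8679 + 6.43 = 26.2979 s.
Build time = 1180 × 26.2979 = 31031.522 s = 8.62 hours.

8.62 hours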